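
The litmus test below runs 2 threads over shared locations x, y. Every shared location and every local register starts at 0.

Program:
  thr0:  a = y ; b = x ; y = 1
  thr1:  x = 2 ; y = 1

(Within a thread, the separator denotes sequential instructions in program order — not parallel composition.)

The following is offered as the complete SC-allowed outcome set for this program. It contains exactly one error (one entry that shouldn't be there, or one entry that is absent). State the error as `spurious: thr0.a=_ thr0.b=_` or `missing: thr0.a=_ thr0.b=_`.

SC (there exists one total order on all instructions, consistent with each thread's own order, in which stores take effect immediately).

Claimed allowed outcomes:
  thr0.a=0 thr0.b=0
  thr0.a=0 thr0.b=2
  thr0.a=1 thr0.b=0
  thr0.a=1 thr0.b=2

outcome vector order: (thr0.a,thr0.b)
[SC] allowed = {(0,0), (0,2), (1,2)}
claimed∖SC = {(1,0)}

spurious: thr0.a=1 thr0.b=0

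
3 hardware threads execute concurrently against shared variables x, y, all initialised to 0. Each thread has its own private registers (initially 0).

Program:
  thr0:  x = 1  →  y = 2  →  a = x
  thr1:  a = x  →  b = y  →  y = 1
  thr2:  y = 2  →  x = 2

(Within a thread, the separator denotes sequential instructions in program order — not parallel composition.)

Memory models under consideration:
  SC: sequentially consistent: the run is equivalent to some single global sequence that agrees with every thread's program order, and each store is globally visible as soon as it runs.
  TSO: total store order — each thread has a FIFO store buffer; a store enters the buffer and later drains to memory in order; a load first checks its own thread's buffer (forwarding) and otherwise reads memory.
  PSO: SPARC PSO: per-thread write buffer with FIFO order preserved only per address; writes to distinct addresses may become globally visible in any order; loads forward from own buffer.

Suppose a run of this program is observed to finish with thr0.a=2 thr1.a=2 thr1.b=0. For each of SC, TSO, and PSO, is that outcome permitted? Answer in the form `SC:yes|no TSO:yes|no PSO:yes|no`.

outcome vector order: (thr0.a,thr1.a,thr1.b)
SC: 10 outcomes — {100, 102, 110, 112, 122, 200, 202, 210, 212, 222}
TSO: 10 outcomes — {100, 102, 110, 112, 122, 200, 202, 210, 212, 222}
PSO: 12 outcomes — {100, 102, 110, 112, 120, 122, 200, 202, 210, 212, 220, 222}
target 220 ∈ {PSO}

SC:no TSO:no PSO:yes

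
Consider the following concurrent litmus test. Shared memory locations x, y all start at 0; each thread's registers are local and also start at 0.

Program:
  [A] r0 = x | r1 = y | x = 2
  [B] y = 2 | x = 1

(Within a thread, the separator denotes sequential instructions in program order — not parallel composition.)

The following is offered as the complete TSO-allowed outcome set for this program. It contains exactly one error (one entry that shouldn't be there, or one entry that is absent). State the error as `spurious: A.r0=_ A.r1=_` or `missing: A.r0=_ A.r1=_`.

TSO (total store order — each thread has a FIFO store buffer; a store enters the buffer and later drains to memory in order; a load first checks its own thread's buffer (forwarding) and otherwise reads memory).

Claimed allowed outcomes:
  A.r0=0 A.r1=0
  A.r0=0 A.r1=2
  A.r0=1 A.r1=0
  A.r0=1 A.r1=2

outcome vector order: (A.r0,A.r1)
TSO (3): 0/0 0/2 1/2
claimed∖TSO = {1/0}

spurious: A.r0=1 A.r1=0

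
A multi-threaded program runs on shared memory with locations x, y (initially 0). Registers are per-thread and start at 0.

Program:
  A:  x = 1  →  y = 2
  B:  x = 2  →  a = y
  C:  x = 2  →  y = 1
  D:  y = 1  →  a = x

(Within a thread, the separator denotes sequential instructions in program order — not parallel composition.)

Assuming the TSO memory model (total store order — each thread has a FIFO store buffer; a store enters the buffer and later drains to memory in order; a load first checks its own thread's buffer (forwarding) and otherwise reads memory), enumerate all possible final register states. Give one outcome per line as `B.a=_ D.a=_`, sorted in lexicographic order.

B.a=0 D.a=0
B.a=0 D.a=1
B.a=0 D.a=2
B.a=1 D.a=0
B.a=1 D.a=1
B.a=1 D.a=2
B.a=2 D.a=0
B.a=2 D.a=1
B.a=2 D.a=2

outcome vector order: (B.a,D.a)
|TSO outcomes| = 9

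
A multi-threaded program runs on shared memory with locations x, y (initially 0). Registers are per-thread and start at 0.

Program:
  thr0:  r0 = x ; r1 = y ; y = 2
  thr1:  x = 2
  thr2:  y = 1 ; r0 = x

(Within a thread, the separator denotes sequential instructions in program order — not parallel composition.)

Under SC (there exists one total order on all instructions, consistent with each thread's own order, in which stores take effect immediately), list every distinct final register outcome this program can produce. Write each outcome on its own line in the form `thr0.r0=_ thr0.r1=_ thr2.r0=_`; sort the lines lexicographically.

outcome vector order: (thr0.r0,thr0.r1,thr2.r0)
|SC outcomes| = 7

thr0.r0=0 thr0.r1=0 thr2.r0=0
thr0.r0=0 thr0.r1=0 thr2.r0=2
thr0.r0=0 thr0.r1=1 thr2.r0=0
thr0.r0=0 thr0.r1=1 thr2.r0=2
thr0.r0=2 thr0.r1=0 thr2.r0=2
thr0.r0=2 thr0.r1=1 thr2.r0=0
thr0.r0=2 thr0.r1=1 thr2.r0=2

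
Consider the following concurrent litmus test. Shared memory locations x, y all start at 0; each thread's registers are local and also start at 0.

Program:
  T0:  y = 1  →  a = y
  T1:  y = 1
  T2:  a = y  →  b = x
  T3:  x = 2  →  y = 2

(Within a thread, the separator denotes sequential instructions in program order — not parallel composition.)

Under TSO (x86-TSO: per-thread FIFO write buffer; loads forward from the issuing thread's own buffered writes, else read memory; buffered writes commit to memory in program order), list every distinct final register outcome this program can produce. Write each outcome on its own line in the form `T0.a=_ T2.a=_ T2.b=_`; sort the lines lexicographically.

T0.a=1 T2.a=0 T2.b=0
T0.a=1 T2.a=0 T2.b=2
T0.a=1 T2.a=1 T2.b=0
T0.a=1 T2.a=1 T2.b=2
T0.a=1 T2.a=2 T2.b=2
T0.a=2 T2.a=0 T2.b=0
T0.a=2 T2.a=0 T2.b=2
T0.a=2 T2.a=1 T2.b=0
T0.a=2 T2.a=1 T2.b=2
T0.a=2 T2.a=2 T2.b=2

outcome vector order: (T0.a,T2.a,T2.b)
|TSO outcomes| = 10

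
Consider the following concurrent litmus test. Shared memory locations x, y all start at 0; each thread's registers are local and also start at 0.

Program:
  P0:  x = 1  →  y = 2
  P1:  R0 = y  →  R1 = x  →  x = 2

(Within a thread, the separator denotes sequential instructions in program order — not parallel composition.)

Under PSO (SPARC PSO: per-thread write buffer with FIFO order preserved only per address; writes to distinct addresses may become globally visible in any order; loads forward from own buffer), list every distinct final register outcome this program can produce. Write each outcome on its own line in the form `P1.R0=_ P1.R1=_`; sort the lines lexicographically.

outcome vector order: (P1.R0,P1.R1)
|PSO outcomes| = 4

P1.R0=0 P1.R1=0
P1.R0=0 P1.R1=1
P1.R0=2 P1.R1=0
P1.R0=2 P1.R1=1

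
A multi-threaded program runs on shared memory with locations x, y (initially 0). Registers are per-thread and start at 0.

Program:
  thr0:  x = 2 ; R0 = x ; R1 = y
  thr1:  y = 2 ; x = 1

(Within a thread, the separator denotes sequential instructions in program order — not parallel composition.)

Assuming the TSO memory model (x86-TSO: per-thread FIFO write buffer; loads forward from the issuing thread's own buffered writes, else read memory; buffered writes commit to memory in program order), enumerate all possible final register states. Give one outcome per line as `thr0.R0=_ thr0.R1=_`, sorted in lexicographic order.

thr0.R0=1 thr0.R1=2
thr0.R0=2 thr0.R1=0
thr0.R0=2 thr0.R1=2

outcome vector order: (thr0.R0,thr0.R1)
|TSO outcomes| = 3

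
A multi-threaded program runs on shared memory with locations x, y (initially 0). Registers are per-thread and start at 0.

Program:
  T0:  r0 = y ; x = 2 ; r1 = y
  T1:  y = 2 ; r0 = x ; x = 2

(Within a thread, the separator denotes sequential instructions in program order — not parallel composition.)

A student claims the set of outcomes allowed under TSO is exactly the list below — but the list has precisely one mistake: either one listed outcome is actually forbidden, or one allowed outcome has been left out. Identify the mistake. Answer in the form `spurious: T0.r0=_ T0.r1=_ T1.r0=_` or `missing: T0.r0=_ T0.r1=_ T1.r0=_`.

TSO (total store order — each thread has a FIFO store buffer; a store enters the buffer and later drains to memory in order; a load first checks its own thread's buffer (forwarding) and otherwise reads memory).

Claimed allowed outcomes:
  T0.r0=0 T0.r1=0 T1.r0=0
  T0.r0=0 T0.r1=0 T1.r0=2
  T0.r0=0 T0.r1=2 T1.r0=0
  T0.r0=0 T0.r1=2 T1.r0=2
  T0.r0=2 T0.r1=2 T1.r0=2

missing: T0.r0=2 T0.r1=2 T1.r0=0

outcome vector order: (T0.r0,T0.r1,T1.r0)
under TSO → 000; 002; 020; 022; 220; 222
TSO∖claimed = {220}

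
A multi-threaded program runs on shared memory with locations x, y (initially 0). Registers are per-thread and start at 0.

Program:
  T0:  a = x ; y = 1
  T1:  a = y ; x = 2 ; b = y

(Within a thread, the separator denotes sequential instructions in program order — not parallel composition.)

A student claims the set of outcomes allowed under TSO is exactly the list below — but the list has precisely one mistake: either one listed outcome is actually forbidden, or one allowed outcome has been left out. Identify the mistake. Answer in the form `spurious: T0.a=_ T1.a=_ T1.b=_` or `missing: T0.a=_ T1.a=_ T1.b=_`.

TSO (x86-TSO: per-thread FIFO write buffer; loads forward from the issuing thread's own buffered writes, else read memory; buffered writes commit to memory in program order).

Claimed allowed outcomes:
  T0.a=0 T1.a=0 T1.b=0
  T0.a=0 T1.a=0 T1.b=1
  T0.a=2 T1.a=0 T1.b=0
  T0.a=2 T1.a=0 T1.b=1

outcome vector order: (T0.a,T1.a,T1.b)
[TSO] allowed = {0/0/0 0/0/1 0/1/1 2/0/0 2/0/1}
TSO∖claimed = {0/1/1}

missing: T0.a=0 T1.a=1 T1.b=1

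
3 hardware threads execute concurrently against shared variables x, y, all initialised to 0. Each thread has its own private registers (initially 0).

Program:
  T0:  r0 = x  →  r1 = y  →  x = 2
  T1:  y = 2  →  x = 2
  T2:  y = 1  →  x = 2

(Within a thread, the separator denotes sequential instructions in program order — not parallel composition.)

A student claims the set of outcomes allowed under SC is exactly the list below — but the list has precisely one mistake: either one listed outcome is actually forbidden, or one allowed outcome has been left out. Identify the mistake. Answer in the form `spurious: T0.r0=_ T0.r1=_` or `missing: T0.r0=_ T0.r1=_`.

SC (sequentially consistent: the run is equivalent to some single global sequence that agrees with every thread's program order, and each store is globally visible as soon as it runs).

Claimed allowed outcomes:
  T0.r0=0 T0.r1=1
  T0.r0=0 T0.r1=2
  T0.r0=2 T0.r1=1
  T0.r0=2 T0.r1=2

outcome vector order: (T0.r0,T0.r1)
[SC] allowed = {0/0; 0/1; 0/2; 2/1; 2/2}
SC∖claimed = {0/0}

missing: T0.r0=0 T0.r1=0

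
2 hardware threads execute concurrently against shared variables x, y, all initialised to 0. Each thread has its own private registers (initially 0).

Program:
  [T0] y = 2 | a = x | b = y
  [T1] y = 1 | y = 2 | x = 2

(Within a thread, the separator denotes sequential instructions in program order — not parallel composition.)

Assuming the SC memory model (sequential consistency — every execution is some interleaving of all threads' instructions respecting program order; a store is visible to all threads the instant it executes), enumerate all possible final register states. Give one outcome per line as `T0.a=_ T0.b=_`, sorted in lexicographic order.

T0.a=0 T0.b=1
T0.a=0 T0.b=2
T0.a=2 T0.b=2

outcome vector order: (T0.a,T0.b)
|SC outcomes| = 3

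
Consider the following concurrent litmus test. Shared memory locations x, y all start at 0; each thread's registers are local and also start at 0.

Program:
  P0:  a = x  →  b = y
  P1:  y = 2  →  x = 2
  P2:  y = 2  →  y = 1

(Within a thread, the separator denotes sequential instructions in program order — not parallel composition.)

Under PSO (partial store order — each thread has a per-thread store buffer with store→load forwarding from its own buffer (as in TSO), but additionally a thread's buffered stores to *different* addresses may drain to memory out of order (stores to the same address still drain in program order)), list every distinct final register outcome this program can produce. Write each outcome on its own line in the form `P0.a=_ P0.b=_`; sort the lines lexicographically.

P0.a=0 P0.b=0
P0.a=0 P0.b=1
P0.a=0 P0.b=2
P0.a=2 P0.b=0
P0.a=2 P0.b=1
P0.a=2 P0.b=2

outcome vector order: (P0.a,P0.b)
|PSO outcomes| = 6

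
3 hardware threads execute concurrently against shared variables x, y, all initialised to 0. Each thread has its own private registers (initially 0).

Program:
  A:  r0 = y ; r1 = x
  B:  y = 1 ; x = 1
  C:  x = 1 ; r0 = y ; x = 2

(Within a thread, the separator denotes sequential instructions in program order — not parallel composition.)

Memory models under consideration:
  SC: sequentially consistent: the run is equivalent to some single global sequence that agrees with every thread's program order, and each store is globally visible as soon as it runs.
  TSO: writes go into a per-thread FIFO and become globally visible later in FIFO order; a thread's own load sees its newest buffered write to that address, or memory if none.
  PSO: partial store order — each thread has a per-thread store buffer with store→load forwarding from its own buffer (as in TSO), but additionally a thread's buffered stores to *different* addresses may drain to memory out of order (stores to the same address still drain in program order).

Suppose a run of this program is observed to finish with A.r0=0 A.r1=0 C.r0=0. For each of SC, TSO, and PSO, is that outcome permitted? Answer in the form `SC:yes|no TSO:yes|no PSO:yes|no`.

outcome vector order: (A.r0,A.r1,C.r0)
SC: 11 outcomes — {(0,0,0); (0,0,1); (0,1,0); (0,1,1); (0,2,0); (0,2,1); (1,0,1); (1,1,0); (1,1,1); (1,2,0); (1,2,1)}
TSO: 12 outcomes — {(0,0,0); (0,0,1); (0,1,0); (0,1,1); (0,2,0); (0,2,1); (1,0,0); (1,0,1); (1,1,0); (1,1,1); (1,2,0); (1,2,1)}
PSO: 12 outcomes — {(0,0,0); (0,0,1); (0,1,0); (0,1,1); (0,2,0); (0,2,1); (1,0,0); (1,0,1); (1,1,0); (1,1,1); (1,2,0); (1,2,1)}
target (0,0,0) ∈ {SC,TSO,PSO}

SC:yes TSO:yes PSO:yes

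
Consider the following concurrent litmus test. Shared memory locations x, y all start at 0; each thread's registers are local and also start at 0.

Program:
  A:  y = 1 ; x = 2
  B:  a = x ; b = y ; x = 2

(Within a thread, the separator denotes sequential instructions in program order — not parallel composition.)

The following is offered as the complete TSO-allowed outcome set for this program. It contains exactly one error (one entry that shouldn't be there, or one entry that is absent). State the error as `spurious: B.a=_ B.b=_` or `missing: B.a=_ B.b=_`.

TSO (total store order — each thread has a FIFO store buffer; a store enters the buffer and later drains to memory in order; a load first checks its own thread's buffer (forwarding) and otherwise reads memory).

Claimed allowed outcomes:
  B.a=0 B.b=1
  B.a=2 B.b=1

missing: B.a=0 B.b=0

outcome vector order: (B.a,B.b)
under TSO → <0 0> <0 1> <2 1>
TSO∖claimed = {<0 0>}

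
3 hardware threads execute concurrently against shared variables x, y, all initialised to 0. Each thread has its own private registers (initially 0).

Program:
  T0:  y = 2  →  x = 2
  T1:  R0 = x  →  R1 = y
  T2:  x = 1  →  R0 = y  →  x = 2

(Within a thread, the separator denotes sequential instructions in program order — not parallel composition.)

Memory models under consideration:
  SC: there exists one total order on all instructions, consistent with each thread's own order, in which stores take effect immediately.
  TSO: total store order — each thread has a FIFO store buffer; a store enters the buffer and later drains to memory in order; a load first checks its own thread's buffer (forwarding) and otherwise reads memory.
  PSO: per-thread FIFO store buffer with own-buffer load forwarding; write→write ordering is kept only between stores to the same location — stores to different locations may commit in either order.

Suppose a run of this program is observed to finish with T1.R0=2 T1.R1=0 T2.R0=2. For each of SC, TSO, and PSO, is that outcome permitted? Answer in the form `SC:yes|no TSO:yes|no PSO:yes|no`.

outcome vector order: (T1.R0,T1.R1,T2.R0)
under SC → <0 0 0> <0 0 2> <0 2 0> <0 2 2> <1 0 0> <1 0 2> <1 2 0> <1 2 2> <2 0 0> <2 2 0> <2 2 2>
under TSO → <0 0 0> <0 0 2> <0 2 0> <0 2 2> <1 0 0> <1 0 2> <1 2 0> <1 2 2> <2 0 0> <2 2 0> <2 2 2>
under PSO → <0 0 0> <0 0 2> <0 2 0> <0 2 2> <1 0 0> <1 0 2> <1 2 0> <1 2 2> <2 0 0> <2 0 2> <2 2 0> <2 2 2>
target <2 0 2> ∈ {PSO}

SC:no TSO:no PSO:yes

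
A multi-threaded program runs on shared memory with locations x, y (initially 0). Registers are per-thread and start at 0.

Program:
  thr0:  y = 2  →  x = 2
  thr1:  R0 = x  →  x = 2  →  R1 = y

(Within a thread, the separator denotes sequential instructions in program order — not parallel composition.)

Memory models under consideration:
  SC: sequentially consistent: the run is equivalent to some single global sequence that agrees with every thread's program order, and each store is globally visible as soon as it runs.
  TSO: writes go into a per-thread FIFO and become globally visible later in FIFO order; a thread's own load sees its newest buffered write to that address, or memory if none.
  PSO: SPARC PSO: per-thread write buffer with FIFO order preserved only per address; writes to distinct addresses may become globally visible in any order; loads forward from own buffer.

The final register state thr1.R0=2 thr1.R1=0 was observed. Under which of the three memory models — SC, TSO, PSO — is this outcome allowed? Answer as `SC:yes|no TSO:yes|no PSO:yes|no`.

outcome vector order: (thr1.R0,thr1.R1)
[SC] allowed = {(0,0) (0,2) (2,2)}
[TSO] allowed = {(0,0) (0,2) (2,2)}
[PSO] allowed = {(0,0) (0,2) (2,0) (2,2)}
target (2,0) ∈ {PSO}

SC:no TSO:no PSO:yes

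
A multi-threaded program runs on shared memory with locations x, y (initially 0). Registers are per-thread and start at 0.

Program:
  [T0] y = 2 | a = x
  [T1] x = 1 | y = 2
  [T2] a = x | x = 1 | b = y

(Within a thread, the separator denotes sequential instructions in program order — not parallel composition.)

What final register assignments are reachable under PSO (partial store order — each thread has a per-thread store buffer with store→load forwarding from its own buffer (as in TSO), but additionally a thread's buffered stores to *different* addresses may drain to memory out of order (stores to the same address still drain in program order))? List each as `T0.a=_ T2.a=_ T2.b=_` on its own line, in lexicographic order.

T0.a=0 T2.a=0 T2.b=0
T0.a=0 T2.a=0 T2.b=2
T0.a=0 T2.a=1 T2.b=0
T0.a=0 T2.a=1 T2.b=2
T0.a=1 T2.a=0 T2.b=0
T0.a=1 T2.a=0 T2.b=2
T0.a=1 T2.a=1 T2.b=0
T0.a=1 T2.a=1 T2.b=2

outcome vector order: (T0.a,T2.a,T2.b)
|PSO outcomes| = 8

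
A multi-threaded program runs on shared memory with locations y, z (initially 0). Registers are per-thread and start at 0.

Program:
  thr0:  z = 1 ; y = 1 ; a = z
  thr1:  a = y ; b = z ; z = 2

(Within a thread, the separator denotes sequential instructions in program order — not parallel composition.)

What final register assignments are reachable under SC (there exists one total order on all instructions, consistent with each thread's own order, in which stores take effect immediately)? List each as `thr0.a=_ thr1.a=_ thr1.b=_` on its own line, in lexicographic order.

outcome vector order: (thr0.a,thr1.a,thr1.b)
|SC outcomes| = 6

thr0.a=1 thr1.a=0 thr1.b=0
thr0.a=1 thr1.a=0 thr1.b=1
thr0.a=1 thr1.a=1 thr1.b=1
thr0.a=2 thr1.a=0 thr1.b=0
thr0.a=2 thr1.a=0 thr1.b=1
thr0.a=2 thr1.a=1 thr1.b=1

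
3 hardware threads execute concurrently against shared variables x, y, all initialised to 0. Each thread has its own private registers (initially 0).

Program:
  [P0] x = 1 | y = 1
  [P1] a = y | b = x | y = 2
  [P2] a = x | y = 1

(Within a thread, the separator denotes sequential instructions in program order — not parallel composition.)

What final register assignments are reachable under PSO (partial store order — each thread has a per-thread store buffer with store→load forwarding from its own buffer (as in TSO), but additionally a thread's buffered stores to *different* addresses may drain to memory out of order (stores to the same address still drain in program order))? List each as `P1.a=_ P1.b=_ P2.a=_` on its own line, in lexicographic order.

outcome vector order: (P1.a,P1.b,P2.a)
|PSO outcomes| = 8

P1.a=0 P1.b=0 P2.a=0
P1.a=0 P1.b=0 P2.a=1
P1.a=0 P1.b=1 P2.a=0
P1.a=0 P1.b=1 P2.a=1
P1.a=1 P1.b=0 P2.a=0
P1.a=1 P1.b=0 P2.a=1
P1.a=1 P1.b=1 P2.a=0
P1.a=1 P1.b=1 P2.a=1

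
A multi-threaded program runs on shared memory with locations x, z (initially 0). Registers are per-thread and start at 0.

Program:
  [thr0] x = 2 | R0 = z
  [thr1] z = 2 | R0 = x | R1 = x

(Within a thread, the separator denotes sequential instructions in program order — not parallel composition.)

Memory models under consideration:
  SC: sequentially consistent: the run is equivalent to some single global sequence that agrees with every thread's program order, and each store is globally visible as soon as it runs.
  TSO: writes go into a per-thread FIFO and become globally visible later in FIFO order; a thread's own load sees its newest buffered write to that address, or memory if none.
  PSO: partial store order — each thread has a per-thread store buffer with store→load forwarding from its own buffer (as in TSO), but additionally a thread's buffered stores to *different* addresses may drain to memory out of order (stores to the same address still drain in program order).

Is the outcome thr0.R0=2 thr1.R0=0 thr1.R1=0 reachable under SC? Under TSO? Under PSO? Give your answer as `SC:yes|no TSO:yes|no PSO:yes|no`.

outcome vector order: (thr0.R0,thr1.R0,thr1.R1)
SC: 4 outcomes — {<0 2 2>, <2 0 0>, <2 0 2>, <2 2 2>}
TSO: 6 outcomes — {<0 0 0>, <0 0 2>, <0 2 2>, <2 0 0>, <2 0 2>, <2 2 2>}
PSO: 6 outcomes — {<0 0 0>, <0 0 2>, <0 2 2>, <2 0 0>, <2 0 2>, <2 2 2>}
target <2 0 0> ∈ {SC,TSO,PSO}

SC:yes TSO:yes PSO:yes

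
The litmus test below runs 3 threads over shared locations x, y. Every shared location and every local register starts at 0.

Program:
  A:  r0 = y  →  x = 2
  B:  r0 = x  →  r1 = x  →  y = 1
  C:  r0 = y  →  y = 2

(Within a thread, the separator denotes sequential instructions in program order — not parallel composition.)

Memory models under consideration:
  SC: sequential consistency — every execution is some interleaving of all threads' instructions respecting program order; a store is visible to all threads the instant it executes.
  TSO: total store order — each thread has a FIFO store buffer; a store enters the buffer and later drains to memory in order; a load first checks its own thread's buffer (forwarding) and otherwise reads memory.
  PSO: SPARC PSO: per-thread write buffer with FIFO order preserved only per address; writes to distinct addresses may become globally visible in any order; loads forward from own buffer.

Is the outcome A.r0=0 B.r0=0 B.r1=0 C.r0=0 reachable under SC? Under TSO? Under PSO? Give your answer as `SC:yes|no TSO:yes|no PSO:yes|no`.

outcome vector order: (A.r0,B.r0,B.r1,C.r0)
[SC] allowed = {(0,0,0,0); (0,0,0,1); (0,0,2,0); (0,0,2,1); (0,2,2,0); (0,2,2,1); (1,0,0,0); (1,0,0,1); (2,0,0,0); (2,0,0,1); (2,0,2,0); (2,2,2,0)}
[TSO] allowed = {(0,0,0,0); (0,0,0,1); (0,0,2,0); (0,0,2,1); (0,2,2,0); (0,2,2,1); (1,0,0,0); (1,0,0,1); (2,0,0,0); (2,0,0,1); (2,0,2,0); (2,2,2,0)}
[PSO] allowed = {(0,0,0,0); (0,0,0,1); (0,0,2,0); (0,0,2,1); (0,2,2,0); (0,2,2,1); (1,0,0,0); (1,0,0,1); (2,0,0,0); (2,0,0,1); (2,0,2,0); (2,2,2,0)}
target (0,0,0,0) ∈ {SC,TSO,PSO}

SC:yes TSO:yes PSO:yes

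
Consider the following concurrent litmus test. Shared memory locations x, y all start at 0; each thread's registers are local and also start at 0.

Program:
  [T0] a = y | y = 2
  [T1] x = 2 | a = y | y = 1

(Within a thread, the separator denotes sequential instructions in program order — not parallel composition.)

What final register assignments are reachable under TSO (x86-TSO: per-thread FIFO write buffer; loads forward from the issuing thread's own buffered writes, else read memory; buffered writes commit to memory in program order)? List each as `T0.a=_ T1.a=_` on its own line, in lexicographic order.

outcome vector order: (T0.a,T1.a)
|TSO outcomes| = 3

T0.a=0 T1.a=0
T0.a=0 T1.a=2
T0.a=1 T1.a=0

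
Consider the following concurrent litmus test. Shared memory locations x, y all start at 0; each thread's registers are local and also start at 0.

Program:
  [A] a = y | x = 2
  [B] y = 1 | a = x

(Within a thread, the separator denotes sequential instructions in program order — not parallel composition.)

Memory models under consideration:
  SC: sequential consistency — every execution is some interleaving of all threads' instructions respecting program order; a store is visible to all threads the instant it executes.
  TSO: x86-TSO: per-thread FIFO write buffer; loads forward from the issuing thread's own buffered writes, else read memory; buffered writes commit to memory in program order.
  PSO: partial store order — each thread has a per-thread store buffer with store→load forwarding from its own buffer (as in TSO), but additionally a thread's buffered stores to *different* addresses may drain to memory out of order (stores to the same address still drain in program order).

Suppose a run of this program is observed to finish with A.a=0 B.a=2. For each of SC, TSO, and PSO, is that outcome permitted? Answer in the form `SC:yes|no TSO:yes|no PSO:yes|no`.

SC:yes TSO:yes PSO:yes

outcome vector order: (A.a,B.a)
SC (4): <0 0> <0 2> <1 0> <1 2>
TSO (4): <0 0> <0 2> <1 0> <1 2>
PSO (4): <0 0> <0 2> <1 0> <1 2>
target <0 2> ∈ {SC,TSO,PSO}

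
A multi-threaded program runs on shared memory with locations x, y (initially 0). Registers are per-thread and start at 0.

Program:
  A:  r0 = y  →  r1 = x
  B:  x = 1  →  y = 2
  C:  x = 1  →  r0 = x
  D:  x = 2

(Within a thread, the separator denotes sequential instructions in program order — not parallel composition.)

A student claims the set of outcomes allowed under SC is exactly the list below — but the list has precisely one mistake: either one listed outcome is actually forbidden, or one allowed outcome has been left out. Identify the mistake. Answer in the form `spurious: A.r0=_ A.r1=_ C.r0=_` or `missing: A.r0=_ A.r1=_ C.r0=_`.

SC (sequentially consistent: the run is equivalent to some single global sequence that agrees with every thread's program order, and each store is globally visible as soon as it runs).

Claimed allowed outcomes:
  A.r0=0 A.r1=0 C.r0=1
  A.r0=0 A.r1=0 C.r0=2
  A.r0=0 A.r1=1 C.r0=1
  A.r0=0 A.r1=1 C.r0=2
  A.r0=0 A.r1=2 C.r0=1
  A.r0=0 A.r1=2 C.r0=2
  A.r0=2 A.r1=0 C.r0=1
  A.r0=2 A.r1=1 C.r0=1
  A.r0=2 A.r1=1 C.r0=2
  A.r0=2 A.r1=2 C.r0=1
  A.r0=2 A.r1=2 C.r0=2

spurious: A.r0=2 A.r1=0 C.r0=1

outcome vector order: (A.r0,A.r1,C.r0)
SC (10): <0 0 1>, <0 0 2>, <0 1 1>, <0 1 2>, <0 2 1>, <0 2 2>, <2 1 1>, <2 1 2>, <2 2 1>, <2 2 2>
claimed∖SC = {<2 0 1>}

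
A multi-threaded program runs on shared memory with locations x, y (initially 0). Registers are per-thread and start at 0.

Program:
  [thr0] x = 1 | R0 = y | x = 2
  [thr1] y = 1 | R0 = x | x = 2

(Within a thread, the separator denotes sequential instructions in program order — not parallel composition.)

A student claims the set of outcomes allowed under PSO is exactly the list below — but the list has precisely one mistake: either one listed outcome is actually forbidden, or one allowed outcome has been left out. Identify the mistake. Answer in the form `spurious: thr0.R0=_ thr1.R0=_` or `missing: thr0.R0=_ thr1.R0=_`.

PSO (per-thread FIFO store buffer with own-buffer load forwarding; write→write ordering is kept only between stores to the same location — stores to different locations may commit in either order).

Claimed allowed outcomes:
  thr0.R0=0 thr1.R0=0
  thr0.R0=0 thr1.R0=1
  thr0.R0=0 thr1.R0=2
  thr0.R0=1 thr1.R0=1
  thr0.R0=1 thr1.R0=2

missing: thr0.R0=1 thr1.R0=0

outcome vector order: (thr0.R0,thr1.R0)
PSO (6): 00, 01, 02, 10, 11, 12
PSO∖claimed = {10}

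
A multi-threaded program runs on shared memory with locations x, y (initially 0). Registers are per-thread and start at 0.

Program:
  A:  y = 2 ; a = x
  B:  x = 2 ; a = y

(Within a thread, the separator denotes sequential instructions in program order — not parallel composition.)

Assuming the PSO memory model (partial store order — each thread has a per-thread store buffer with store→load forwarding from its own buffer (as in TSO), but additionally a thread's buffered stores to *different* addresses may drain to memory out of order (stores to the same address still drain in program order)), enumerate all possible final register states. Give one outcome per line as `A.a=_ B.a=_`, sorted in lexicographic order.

A.a=0 B.a=0
A.a=0 B.a=2
A.a=2 B.a=0
A.a=2 B.a=2

outcome vector order: (A.a,B.a)
|PSO outcomes| = 4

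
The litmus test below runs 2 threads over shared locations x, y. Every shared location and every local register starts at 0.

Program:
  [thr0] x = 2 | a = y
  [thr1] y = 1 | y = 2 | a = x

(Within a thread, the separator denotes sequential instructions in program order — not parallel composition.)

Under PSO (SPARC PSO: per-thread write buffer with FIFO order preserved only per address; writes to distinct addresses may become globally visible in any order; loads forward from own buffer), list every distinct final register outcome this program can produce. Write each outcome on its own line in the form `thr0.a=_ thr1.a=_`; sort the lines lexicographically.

outcome vector order: (thr0.a,thr1.a)
|PSO outcomes| = 6

thr0.a=0 thr1.a=0
thr0.a=0 thr1.a=2
thr0.a=1 thr1.a=0
thr0.a=1 thr1.a=2
thr0.a=2 thr1.a=0
thr0.a=2 thr1.a=2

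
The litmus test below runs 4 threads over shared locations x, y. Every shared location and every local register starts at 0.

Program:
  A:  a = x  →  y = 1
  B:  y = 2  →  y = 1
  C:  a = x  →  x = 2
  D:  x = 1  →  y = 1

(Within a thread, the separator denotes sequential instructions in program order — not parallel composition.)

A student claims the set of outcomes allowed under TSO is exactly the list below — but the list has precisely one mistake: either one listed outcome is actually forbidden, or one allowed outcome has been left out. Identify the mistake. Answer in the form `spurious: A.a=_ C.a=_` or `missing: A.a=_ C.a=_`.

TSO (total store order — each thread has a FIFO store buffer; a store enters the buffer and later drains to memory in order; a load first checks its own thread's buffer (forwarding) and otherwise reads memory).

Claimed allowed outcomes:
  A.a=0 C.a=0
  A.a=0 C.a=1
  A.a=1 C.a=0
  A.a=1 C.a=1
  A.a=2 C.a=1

missing: A.a=2 C.a=0

outcome vector order: (A.a,C.a)
TSO (6): 0/0 0/1 1/0 1/1 2/0 2/1
TSO∖claimed = {2/0}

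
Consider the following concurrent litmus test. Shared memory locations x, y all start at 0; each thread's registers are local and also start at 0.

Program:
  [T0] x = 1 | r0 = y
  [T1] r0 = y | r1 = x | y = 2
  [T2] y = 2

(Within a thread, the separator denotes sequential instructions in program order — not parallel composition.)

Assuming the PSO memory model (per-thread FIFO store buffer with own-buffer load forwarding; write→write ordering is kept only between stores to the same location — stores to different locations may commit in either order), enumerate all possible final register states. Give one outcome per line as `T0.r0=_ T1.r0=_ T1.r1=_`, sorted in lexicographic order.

outcome vector order: (T0.r0,T1.r0,T1.r1)
|PSO outcomes| = 8

T0.r0=0 T1.r0=0 T1.r1=0
T0.r0=0 T1.r0=0 T1.r1=1
T0.r0=0 T1.r0=2 T1.r1=0
T0.r0=0 T1.r0=2 T1.r1=1
T0.r0=2 T1.r0=0 T1.r1=0
T0.r0=2 T1.r0=0 T1.r1=1
T0.r0=2 T1.r0=2 T1.r1=0
T0.r0=2 T1.r0=2 T1.r1=1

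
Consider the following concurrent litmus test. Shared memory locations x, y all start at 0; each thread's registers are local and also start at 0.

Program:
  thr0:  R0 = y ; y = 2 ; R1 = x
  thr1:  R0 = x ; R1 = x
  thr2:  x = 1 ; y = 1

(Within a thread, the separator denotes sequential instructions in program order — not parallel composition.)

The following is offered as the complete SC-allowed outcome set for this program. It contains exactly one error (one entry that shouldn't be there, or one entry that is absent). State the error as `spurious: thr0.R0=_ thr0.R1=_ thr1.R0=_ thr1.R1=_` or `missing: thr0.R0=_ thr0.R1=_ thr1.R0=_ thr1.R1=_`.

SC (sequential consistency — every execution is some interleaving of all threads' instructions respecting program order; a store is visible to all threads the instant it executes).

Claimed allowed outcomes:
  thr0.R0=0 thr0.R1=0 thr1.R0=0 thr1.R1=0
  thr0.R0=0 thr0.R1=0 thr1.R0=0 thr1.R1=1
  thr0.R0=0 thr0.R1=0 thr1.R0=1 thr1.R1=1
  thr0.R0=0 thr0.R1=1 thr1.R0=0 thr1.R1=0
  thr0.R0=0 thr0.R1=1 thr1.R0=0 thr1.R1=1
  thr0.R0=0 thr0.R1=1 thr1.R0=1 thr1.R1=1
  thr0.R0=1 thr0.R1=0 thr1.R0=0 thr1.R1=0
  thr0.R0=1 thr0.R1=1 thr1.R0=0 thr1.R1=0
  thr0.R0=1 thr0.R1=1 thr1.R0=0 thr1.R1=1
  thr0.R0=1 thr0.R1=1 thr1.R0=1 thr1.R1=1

outcome vector order: (thr0.R0,thr0.R1,thr1.R0,thr1.R1)
SC (9): <0 0 0 0>; <0 0 0 1>; <0 0 1 1>; <0 1 0 0>; <0 1 0 1>; <0 1 1 1>; <1 1 0 0>; <1 1 0 1>; <1 1 1 1>
claimed∖SC = {<1 0 0 0>}

spurious: thr0.R0=1 thr0.R1=0 thr1.R0=0 thr1.R1=0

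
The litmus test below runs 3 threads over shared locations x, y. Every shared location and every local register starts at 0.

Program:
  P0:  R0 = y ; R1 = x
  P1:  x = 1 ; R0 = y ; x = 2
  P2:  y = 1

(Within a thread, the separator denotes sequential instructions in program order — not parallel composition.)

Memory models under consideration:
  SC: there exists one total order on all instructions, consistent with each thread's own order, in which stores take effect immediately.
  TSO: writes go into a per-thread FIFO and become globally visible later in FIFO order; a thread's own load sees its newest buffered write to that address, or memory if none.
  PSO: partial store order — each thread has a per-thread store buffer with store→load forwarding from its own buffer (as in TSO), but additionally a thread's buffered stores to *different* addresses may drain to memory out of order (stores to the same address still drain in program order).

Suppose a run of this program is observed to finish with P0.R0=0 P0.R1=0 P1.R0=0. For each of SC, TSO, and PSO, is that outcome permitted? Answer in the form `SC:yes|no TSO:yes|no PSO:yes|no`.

outcome vector order: (P0.R0,P0.R1,P1.R0)
SC (11): <0 0 0> <0 0 1> <0 1 0> <0 1 1> <0 2 0> <0 2 1> <1 0 1> <1 1 0> <1 1 1> <1 2 0> <1 2 1>
TSO (12): <0 0 0> <0 0 1> <0 1 0> <0 1 1> <0 2 0> <0 2 1> <1 0 0> <1 0 1> <1 1 0> <1 1 1> <1 2 0> <1 2 1>
PSO (12): <0 0 0> <0 0 1> <0 1 0> <0 1 1> <0 2 0> <0 2 1> <1 0 0> <1 0 1> <1 1 0> <1 1 1> <1 2 0> <1 2 1>
target <0 0 0> ∈ {SC,TSO,PSO}

SC:yes TSO:yes PSO:yes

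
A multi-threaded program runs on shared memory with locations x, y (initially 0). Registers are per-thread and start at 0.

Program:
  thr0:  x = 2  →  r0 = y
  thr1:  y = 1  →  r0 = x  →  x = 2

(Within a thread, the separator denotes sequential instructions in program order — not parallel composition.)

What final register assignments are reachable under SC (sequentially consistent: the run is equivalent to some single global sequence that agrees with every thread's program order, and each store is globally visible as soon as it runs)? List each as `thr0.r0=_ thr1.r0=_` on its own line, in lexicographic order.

outcome vector order: (thr0.r0,thr1.r0)
|SC outcomes| = 3

thr0.r0=0 thr1.r0=2
thr0.r0=1 thr1.r0=0
thr0.r0=1 thr1.r0=2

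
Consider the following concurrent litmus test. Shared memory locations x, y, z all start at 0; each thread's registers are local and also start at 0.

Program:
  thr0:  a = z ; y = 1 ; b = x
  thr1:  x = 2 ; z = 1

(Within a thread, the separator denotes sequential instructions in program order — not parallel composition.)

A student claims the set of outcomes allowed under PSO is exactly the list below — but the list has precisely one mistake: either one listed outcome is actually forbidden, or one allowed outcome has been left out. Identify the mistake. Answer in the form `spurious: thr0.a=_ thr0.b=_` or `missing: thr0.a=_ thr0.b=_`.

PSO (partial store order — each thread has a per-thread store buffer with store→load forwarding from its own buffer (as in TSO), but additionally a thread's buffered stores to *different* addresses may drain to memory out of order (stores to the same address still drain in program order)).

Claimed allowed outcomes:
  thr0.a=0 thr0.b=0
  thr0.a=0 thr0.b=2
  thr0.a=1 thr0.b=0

missing: thr0.a=1 thr0.b=2

outcome vector order: (thr0.a,thr0.b)
under PSO → <0 0> <0 2> <1 0> <1 2>
PSO∖claimed = {<1 2>}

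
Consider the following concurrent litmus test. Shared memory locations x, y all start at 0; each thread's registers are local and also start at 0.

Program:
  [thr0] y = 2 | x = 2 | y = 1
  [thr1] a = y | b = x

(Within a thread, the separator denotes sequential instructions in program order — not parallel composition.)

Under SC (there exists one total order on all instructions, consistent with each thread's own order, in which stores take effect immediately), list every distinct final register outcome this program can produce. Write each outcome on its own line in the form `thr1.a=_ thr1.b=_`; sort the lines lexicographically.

outcome vector order: (thr1.a,thr1.b)
|SC outcomes| = 5

thr1.a=0 thr1.b=0
thr1.a=0 thr1.b=2
thr1.a=1 thr1.b=2
thr1.a=2 thr1.b=0
thr1.a=2 thr1.b=2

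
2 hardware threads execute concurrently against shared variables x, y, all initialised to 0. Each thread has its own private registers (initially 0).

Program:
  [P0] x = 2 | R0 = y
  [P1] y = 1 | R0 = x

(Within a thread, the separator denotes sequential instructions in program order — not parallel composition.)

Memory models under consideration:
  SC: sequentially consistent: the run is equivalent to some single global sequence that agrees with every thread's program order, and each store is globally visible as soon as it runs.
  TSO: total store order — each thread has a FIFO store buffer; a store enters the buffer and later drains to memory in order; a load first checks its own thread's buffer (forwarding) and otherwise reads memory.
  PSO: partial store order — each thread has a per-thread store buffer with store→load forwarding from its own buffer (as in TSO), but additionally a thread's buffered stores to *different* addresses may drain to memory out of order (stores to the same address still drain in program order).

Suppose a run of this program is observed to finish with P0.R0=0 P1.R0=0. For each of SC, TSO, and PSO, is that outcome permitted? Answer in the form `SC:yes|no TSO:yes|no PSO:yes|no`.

outcome vector order: (P0.R0,P1.R0)
[SC] allowed = {02; 10; 12}
[TSO] allowed = {00; 02; 10; 12}
[PSO] allowed = {00; 02; 10; 12}
target 00 ∈ {TSO,PSO}

SC:no TSO:yes PSO:yes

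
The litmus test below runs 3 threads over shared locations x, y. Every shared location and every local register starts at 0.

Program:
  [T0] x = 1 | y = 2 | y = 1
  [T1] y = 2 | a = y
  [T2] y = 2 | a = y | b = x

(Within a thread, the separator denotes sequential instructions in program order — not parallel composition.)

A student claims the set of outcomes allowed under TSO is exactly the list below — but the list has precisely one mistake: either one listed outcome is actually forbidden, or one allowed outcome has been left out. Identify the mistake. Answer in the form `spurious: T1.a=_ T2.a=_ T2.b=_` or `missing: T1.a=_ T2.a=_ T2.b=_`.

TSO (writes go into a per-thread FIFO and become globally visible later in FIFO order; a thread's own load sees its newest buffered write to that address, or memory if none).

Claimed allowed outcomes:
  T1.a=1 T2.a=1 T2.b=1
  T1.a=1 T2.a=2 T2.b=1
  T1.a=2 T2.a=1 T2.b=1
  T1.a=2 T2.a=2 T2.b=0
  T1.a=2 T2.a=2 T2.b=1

missing: T1.a=1 T2.a=2 T2.b=0

outcome vector order: (T1.a,T2.a,T2.b)
TSO: 6 outcomes — {<1 1 1>, <1 2 0>, <1 2 1>, <2 1 1>, <2 2 0>, <2 2 1>}
TSO∖claimed = {<1 2 0>}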